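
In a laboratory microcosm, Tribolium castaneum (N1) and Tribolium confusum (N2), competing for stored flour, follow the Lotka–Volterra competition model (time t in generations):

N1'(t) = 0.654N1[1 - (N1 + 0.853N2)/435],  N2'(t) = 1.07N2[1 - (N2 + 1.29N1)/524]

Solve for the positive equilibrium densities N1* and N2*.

Setting both brackets to zero gives the nullclines N1 + 0.853N2 = 435 and 1.29N1 + N2 = 524.
Substituting N2 = 524 - 1.29N1 into the first: N1(1 - 0.853·1.29) = 435 - 0.853·524.
So N1* = -12/-0.1 = 119, and then N2* = 524 - 1.29·119 = 370.

N1* ≈ 119, N2* ≈ 370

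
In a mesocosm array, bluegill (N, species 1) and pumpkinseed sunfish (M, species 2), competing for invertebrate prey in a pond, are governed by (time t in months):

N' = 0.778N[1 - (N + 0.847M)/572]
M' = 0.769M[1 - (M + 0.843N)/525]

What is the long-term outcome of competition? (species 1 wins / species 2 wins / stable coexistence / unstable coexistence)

Compare the nullcline intercepts: K1/α12 = 572/0.847 = 675 > K2 = 525; K2/α21 = 525/0.843 = 623 > K1 = 572.
Since both inequalities hold, each species can invade when rare, so the interior equilibrium is stable.

stable coexistence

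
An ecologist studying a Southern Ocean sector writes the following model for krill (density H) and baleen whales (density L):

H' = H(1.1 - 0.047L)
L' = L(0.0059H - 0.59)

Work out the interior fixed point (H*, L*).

Set dL/dt = 0 with L > 0: 0.0059H - 0.59 = 0, so H* = 0.59/0.0059 = 100.
Set dH/dt = 0 with H > 0: 1.1 - 0.047L = 0, so L* = 1.1/0.047 = 23.4.

H* ≈ 100, L* ≈ 23.4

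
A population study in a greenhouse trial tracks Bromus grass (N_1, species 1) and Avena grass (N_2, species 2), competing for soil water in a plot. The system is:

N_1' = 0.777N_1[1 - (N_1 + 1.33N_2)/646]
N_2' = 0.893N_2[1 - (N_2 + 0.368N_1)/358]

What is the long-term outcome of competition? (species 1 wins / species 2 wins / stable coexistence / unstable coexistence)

stable coexistence

Compare the nullcline intercepts: K1/α12 = 646/1.33 = 486 > K2 = 358; K2/α21 = 358/0.368 = 973 > K1 = 646.
Since both inequalities hold, each species can invade when rare, so the interior equilibrium is stable.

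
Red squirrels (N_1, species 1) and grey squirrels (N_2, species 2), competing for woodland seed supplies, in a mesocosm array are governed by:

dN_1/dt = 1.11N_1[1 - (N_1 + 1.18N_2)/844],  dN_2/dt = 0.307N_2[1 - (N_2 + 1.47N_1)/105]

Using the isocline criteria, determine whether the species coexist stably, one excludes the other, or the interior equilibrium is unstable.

Compare the nullcline intercepts: K1/α12 = 844/1.18 = 715 > K2 = 105; K2/α21 = 105/1.47 = 71.4 < K1 = 844.
Since the inequalities point opposite ways, species 1 can invade but species 2 cannot.

species 1 excludes species 2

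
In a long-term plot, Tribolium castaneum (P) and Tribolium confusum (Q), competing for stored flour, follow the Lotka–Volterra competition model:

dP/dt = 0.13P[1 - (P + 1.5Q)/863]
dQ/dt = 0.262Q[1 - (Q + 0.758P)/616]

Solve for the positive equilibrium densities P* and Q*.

Setting both brackets to zero gives the nullclines P + 1.5Q = 863 and 0.758P + Q = 616.
Substituting Q = 616 - 0.758P into the first: P(1 - 1.5·0.758) = 863 - 1.5·616.
So P* = -61/-0.137 = 445, and then Q* = 616 - 0.758·445 = 278.

P* ≈ 445, Q* ≈ 278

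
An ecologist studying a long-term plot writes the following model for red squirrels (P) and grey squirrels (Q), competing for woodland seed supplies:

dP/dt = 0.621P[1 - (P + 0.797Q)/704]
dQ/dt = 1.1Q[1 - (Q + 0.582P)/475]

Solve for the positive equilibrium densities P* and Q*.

Setting both brackets to zero gives the nullclines P + 0.797Q = 704 and 0.582P + Q = 475.
Substituting Q = 475 - 0.582P into the first: P(1 - 0.797·0.582) = 704 - 0.797·475.
So P* = 325/0.536 = 607, and then Q* = 475 - 0.582·607 = 122.

P* ≈ 607, Q* ≈ 122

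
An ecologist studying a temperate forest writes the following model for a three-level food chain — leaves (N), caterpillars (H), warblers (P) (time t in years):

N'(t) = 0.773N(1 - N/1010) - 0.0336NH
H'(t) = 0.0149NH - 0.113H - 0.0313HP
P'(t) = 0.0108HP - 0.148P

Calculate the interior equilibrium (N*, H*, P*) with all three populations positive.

N* ≈ 408, H* ≈ 13.7, P* ≈ 191

From dP/dt = 0: 0.0108H* = 0.148, so H* = 13.7.
From dN/dt = 0: 0.773(1 - N*/1010) = 0.0336·13.7, giving N* = 1010·(1 - 0.596) = 408.
From dH/dt = 0: 0.0149·408 - 0.113 = 0.0313P*, so P* = 5.97/0.0313 = 191.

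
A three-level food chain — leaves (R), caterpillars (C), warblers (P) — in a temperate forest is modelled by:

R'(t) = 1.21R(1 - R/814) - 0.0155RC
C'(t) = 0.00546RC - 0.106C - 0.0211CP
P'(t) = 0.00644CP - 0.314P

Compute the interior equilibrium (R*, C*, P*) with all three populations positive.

From dP/dt = 0: 0.00644C* = 0.314, so C* = 48.8.
From dR/dt = 0: 1.21(1 - R*/814) = 0.0155·48.8, giving R* = 814·(1 - 0.625) = 306.
From dC/dt = 0: 0.00546·306 - 0.106 = 0.0211P*, so P* = 1.56/0.0211 = 74.1.

R* ≈ 306, C* ≈ 48.8, P* ≈ 74.1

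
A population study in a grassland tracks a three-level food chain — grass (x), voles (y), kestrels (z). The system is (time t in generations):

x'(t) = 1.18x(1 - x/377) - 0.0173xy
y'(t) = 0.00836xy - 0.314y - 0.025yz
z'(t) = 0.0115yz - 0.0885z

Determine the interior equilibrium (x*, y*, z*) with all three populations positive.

x* ≈ 334, y* ≈ 7.7, z* ≈ 99.3

From dz/dt = 0: 0.0115y* = 0.0885, so y* = 7.7.
From dx/dt = 0: 1.18(1 - x*/377) = 0.0173·7.7, giving x* = 377·(1 - 0.113) = 334.
From dy/dt = 0: 0.00836·334 - 0.314 = 0.025z*, so z* = 2.48/0.025 = 99.3.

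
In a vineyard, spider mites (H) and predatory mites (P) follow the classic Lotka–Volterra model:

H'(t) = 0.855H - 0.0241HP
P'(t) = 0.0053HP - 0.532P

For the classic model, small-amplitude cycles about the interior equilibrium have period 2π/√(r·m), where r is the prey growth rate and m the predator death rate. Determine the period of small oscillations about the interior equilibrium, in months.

Here r = 0.855 and m = 0.532, so r·m = 0.455.
ω = √0.455 = 0.674 per month, hence T = 2π/ω ≈ 9.32 months.

T ≈ 9.32 months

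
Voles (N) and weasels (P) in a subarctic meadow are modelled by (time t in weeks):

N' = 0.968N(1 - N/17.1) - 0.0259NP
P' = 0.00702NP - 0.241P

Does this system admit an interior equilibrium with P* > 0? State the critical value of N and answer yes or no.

The predator equation gives dP/dt > 0 only when N > 0.241/0.00702 = 34.3.
Without the predator, N → K = 17.1. Since 17.1 < 34.3, the predator cannot invade.

Threshold N = 34.3; K < 34.3, so no, the predator goes extinct.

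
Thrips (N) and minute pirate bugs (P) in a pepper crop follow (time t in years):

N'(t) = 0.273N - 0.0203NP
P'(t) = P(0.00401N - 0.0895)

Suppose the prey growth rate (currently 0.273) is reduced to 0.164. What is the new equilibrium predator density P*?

P* ≈ 8.08

At the interior fixed point, setting dN/dt = 0 with N > 0 fixes P* = (prey growth rate)/(NP coefficient) — independent of the other coefficients.
With the change, P* = 0.164/0.0203 = 8.08; it falls from 13.4.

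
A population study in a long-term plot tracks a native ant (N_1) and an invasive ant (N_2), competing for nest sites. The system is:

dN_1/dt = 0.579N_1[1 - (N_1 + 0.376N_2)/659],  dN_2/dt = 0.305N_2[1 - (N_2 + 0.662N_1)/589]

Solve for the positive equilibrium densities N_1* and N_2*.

N_1* ≈ 583, N_2* ≈ 203

Setting both brackets to zero gives the nullclines N_1 + 0.376N_2 = 659 and 0.662N_1 + N_2 = 589.
Substituting N_2 = 589 - 0.662N_1 into the first: N_1(1 - 0.376·0.662) = 659 - 0.376·589.
So N_1* = 438/0.751 = 583, and then N_2* = 589 - 0.662·583 = 203.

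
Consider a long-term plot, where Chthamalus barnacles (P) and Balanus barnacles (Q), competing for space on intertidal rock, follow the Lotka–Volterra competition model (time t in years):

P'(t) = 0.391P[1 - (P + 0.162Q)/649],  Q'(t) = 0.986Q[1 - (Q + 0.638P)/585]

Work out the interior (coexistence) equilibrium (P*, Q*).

P* ≈ 618, Q* ≈ 191

Setting both brackets to zero gives the nullclines P + 0.162Q = 649 and 0.638P + Q = 585.
Substituting Q = 585 - 0.638P into the first: P(1 - 0.162·0.638) = 649 - 0.162·585.
So P* = 554/0.897 = 618, and then Q* = 585 - 0.638·618 = 191.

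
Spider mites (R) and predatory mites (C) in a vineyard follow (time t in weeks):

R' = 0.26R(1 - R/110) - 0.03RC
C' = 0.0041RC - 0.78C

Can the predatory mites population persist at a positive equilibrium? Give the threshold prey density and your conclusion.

Threshold R = 190; K < 190, so no, the predator goes extinct.

The predator equation gives dC/dt > 0 only when R > 0.78/0.0041 = 190.
Without the predator, R → K = 110. Since 110 < 190, the predator cannot invade.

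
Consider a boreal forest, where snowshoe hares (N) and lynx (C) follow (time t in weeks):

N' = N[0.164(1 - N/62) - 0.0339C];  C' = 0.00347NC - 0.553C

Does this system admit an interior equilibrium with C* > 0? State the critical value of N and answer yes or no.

The predator equation gives dC/dt > 0 only when N > 0.553/0.00347 = 159.
Without the predator, N → K = 62. Since 62 < 159, the predator cannot invade.

Threshold N = 159; K < 159, so no, the predator goes extinct.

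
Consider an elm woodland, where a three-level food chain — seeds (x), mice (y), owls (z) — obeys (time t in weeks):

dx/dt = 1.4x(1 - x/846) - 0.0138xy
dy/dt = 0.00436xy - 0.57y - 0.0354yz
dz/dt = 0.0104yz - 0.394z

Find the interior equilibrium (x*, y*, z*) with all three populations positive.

From dz/dt = 0: 0.0104y* = 0.394, so y* = 37.9.
From dx/dt = 0: 1.4(1 - x*/846) = 0.0138·37.9, giving x* = 846·(1 - 0.373) = 530.
From dy/dt = 0: 0.00436·530 - 0.57 = 0.0354z*, so z* = 1.74/0.0354 = 49.2.

x* ≈ 530, y* ≈ 37.9, z* ≈ 49.2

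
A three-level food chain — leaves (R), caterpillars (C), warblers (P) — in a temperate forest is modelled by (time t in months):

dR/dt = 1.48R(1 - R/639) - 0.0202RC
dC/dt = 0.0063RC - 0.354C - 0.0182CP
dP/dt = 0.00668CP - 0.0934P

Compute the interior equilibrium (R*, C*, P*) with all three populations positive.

From dP/dt = 0: 0.00668C* = 0.0934, so C* = 14.
From dR/dt = 0: 1.48(1 - R*/639) = 0.0202·14, giving R* = 639·(1 - 0.191) = 517.
From dC/dt = 0: 0.0063·517 - 0.354 = 0.0182P*, so P* = 2.9/0.0182 = 160.

R* ≈ 517, C* ≈ 14, P* ≈ 160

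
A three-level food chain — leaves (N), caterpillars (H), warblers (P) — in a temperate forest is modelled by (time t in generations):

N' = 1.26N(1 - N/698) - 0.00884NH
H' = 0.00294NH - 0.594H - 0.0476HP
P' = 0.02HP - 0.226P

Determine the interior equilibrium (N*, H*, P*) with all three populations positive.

N* ≈ 643, H* ≈ 11.3, P* ≈ 27.2

From dP/dt = 0: 0.02H* = 0.226, so H* = 11.3.
From dN/dt = 0: 1.26(1 - N*/698) = 0.00884·11.3, giving N* = 698·(1 - 0.0793) = 643.
From dH/dt = 0: 0.00294·643 - 0.594 = 0.0476P*, so P* = 1.3/0.0476 = 27.2.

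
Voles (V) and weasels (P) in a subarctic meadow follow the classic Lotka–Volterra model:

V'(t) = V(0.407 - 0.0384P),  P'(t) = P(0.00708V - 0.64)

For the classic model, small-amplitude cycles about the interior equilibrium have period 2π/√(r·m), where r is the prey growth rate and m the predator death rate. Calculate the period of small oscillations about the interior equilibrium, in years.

T ≈ 12.3 years

Here r = 0.407 and m = 0.64, so r·m = 0.26.
ω = √0.26 = 0.51 per year, hence T = 2π/ω ≈ 12.3 years.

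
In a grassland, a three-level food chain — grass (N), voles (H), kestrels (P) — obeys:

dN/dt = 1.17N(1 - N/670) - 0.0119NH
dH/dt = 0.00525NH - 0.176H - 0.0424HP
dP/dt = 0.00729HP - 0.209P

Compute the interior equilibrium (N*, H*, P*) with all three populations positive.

N* ≈ 475, H* ≈ 28.7, P* ≈ 54.6

From dP/dt = 0: 0.00729H* = 0.209, so H* = 28.7.
From dN/dt = 0: 1.17(1 - N*/670) = 0.0119·28.7, giving N* = 670·(1 - 0.292) = 475.
From dH/dt = 0: 0.00525·475 - 0.176 = 0.0424P*, so P* = 2.32/0.0424 = 54.6.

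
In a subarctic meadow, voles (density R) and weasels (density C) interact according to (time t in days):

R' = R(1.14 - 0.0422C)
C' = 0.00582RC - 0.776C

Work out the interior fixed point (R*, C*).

Set dC/dt = 0 with C > 0: 0.00582R - 0.776 = 0, so R* = 0.776/0.00582 = 133.
Set dR/dt = 0 with R > 0: 1.14 - 0.0422C = 0, so C* = 1.14/0.0422 = 27.

R* ≈ 133, C* ≈ 27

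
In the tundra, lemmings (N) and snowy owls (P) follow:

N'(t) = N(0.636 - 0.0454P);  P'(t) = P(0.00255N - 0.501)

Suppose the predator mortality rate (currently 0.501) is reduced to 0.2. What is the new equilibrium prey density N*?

N* ≈ 78.4

At the interior fixed point, setting dP/dt = 0 with P > 0 fixes N* = (predator death rate)/(NP coefficient) — independent of the other coefficients.
With the change, N* = 0.2/0.00255 = 78.4; it falls from 196.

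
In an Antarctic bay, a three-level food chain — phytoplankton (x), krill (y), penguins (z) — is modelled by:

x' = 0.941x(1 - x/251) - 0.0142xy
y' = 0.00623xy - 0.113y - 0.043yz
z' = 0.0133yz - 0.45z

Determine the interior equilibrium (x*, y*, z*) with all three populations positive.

x* ≈ 123, y* ≈ 33.8, z* ≈ 15.2

From dz/dt = 0: 0.0133y* = 0.45, so y* = 33.8.
From dx/dt = 0: 0.941(1 - x*/251) = 0.0142·33.8, giving x* = 251·(1 - 0.511) = 123.
From dy/dt = 0: 0.00623·123 - 0.113 = 0.043z*, so z* = 0.652/0.043 = 15.2.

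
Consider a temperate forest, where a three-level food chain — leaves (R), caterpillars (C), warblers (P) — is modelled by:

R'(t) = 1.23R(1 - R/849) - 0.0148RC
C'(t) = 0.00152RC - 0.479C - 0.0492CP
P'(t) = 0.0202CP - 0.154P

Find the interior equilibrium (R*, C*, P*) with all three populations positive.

From dP/dt = 0: 0.0202C* = 0.154, so C* = 7.62.
From dR/dt = 0: 1.23(1 - R*/849) = 0.0148·7.62, giving R* = 849·(1 - 0.0917) = 771.
From dC/dt = 0: 0.00152·771 - 0.479 = 0.0492P*, so P* = 0.693/0.0492 = 14.1.

R* ≈ 771, C* ≈ 7.62, P* ≈ 14.1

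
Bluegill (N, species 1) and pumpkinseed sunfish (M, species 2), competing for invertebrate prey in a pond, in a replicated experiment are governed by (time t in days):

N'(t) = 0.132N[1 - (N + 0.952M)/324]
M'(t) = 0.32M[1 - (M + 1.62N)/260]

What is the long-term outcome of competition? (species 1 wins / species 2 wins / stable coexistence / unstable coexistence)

species 1 excludes species 2

Compare the nullcline intercepts: K1/α12 = 324/0.952 = 340 > K2 = 260; K2/α21 = 260/1.62 = 160 < K1 = 324.
Since the inequalities point opposite ways, species 1 can invade but species 2 cannot.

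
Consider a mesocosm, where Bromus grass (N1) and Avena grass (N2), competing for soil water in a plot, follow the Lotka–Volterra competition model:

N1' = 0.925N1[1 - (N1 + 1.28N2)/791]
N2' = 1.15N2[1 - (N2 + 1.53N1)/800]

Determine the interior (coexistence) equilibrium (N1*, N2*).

Setting both brackets to zero gives the nullclines N1 + 1.28N2 = 791 and 1.53N1 + N2 = 800.
Substituting N2 = 800 - 1.53N1 into the first: N1(1 - 1.28·1.53) = 791 - 1.28·800.
So N1* = -233/-0.958 = 243, and then N2* = 800 - 1.53·243 = 428.

N1* ≈ 243, N2* ≈ 428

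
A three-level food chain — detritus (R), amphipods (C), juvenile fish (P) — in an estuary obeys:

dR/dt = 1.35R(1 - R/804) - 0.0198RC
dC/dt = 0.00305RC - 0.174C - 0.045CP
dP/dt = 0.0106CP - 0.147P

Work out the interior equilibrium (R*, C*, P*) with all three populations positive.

R* ≈ 640, C* ≈ 13.9, P* ≈ 39.5

From dP/dt = 0: 0.0106C* = 0.147, so C* = 13.9.
From dR/dt = 0: 1.35(1 - R*/804) = 0.0198·13.9, giving R* = 804·(1 - 0.203) = 640.
From dC/dt = 0: 0.00305·640 - 0.174 = 0.045P*, so P* = 1.78/0.045 = 39.5.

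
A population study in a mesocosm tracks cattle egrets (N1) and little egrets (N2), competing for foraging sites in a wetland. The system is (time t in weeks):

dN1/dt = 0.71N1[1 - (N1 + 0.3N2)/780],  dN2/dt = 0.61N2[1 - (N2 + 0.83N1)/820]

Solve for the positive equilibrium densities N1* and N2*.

Setting both brackets to zero gives the nullclines N1 + 0.3N2 = 780 and 0.83N1 + N2 = 820.
Substituting N2 = 820 - 0.83N1 into the first: N1(1 - 0.3·0.83) = 780 - 0.3·820.
So N1* = 534/0.751 = 711, and then N2* = 820 - 0.83·711 = 230.

N1* ≈ 711, N2* ≈ 230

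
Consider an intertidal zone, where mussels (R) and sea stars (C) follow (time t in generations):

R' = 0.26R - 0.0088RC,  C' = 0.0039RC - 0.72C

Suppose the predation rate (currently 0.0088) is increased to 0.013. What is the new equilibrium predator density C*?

At the interior fixed point, setting dR/dt = 0 with R > 0 fixes C* = (prey growth rate)/(RC coefficient) — independent of the other coefficients.
With the change, C* = 0.26/0.013 = 20; it falls from 29.5.

C* ≈ 20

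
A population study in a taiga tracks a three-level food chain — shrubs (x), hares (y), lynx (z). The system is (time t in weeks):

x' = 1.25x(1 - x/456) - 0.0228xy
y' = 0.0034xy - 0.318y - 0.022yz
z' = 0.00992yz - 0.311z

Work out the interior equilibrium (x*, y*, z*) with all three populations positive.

x* ≈ 195, y* ≈ 31.4, z* ≈ 15.7

From dz/dt = 0: 0.00992y* = 0.311, so y* = 31.4.
From dx/dt = 0: 1.25(1 - x*/456) = 0.0228·31.4, giving x* = 456·(1 - 0.572) = 195.
From dy/dt = 0: 0.0034·195 - 0.318 = 0.022z*, so z* = 0.346/0.022 = 15.7.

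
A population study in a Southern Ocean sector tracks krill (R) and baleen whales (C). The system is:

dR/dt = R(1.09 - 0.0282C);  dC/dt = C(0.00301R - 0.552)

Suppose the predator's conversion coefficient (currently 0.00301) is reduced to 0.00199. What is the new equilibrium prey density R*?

R* ≈ 277

At the interior fixed point, setting dC/dt = 0 with C > 0 fixes R* = (predator death rate)/(RC coefficient) — independent of the other coefficients.
With the change, R* = 0.552/0.00199 = 277; it rises from 183.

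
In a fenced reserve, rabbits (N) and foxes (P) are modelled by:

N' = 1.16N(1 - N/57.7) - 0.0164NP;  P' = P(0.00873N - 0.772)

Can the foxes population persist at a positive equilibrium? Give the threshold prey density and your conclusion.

The predator equation gives dP/dt > 0 only when N > 0.772/0.00873 = 88.4.
Without the predator, N → K = 57.7. Since 57.7 < 88.4, the predator cannot invade.

Threshold N = 88.4; K < 88.4, so no, the predator goes extinct.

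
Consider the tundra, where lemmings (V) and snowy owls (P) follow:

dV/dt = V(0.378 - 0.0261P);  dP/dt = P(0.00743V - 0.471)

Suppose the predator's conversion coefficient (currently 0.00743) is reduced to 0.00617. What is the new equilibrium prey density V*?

V* ≈ 76.3

At the interior fixed point, setting dP/dt = 0 with P > 0 fixes V* = (predator death rate)/(VP coefficient) — independent of the other coefficients.
With the change, V* = 0.471/0.00617 = 76.3; it rises from 63.4.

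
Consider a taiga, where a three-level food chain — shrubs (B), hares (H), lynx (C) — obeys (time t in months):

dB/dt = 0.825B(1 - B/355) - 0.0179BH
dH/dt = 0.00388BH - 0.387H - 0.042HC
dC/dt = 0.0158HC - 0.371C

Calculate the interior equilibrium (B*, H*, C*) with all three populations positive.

From dC/dt = 0: 0.0158H* = 0.371, so H* = 23.5.
From dB/dt = 0: 0.825(1 - B*/355) = 0.0179·23.5, giving B* = 355·(1 - 0.509) = 174.
From dH/dt = 0: 0.00388·174 - 0.387 = 0.042C*, so C* = 0.289/0.042 = 6.87.

B* ≈ 174, H* ≈ 23.5, C* ≈ 6.87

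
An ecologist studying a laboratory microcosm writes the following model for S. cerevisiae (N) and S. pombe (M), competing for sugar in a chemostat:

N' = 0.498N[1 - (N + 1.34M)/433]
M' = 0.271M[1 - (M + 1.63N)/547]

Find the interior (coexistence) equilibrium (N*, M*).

Setting both brackets to zero gives the nullclines N + 1.34M = 433 and 1.63N + M = 547.
Substituting M = 547 - 1.63N into the first: N(1 - 1.34·1.63) = 433 - 1.34·547.
So N* = -300/-1.18 = 253, and then M* = 547 - 1.63·253 = 134.

N* ≈ 253, M* ≈ 134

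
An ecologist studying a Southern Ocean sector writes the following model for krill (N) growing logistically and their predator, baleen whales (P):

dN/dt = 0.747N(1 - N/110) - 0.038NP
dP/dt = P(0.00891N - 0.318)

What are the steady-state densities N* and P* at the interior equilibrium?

N* ≈ 35.7, P* ≈ 13.3

From dP/dt = 0 with P > 0: 0.00891N* = 0.318, so N* = 35.7.
Substitute into dN/dt = 0: 0.747(1 - 35.7/110) = 0.038P*.
The bracket is 0.676, giving P* = 0.505/0.038 = 13.3.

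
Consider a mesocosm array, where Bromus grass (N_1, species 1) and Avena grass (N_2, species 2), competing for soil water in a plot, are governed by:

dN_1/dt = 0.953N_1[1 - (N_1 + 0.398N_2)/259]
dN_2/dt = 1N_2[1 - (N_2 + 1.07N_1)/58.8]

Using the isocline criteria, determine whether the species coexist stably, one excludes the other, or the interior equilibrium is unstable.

species 1 excludes species 2

Compare the nullcline intercepts: K1/α12 = 259/0.398 = 651 > K2 = 58.8; K2/α21 = 58.8/1.07 = 55 < K1 = 259.
Since the inequalities point opposite ways, species 1 can invade but species 2 cannot.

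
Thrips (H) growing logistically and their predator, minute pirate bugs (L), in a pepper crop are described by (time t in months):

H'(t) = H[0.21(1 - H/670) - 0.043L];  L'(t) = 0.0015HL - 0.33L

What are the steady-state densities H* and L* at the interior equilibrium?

From dL/dt = 0 with L > 0: 0.0015H* = 0.33, so H* = 220.
Substitute into dH/dt = 0: 0.21(1 - 220/670) = 0.043L*.
The bracket is 0.672, giving L* = 0.141/0.043 = 3.28.

H* ≈ 220, L* ≈ 3.28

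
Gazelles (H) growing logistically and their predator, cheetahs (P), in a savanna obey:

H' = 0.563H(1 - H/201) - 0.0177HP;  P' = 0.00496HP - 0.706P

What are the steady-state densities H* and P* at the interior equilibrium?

From dP/dt = 0 with P > 0: 0.00496H* = 0.706, so H* = 142.
Substitute into dH/dt = 0: 0.563(1 - 142/201) = 0.0177P*.
The bracket is 0.292, giving P* = 0.164/0.0177 = 9.28.

H* ≈ 142, P* ≈ 9.28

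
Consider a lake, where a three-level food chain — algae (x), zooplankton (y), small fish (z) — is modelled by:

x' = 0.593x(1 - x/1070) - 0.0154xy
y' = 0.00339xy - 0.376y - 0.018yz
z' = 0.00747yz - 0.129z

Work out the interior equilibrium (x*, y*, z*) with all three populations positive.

x* ≈ 590, y* ≈ 17.3, z* ≈ 90.3

From dz/dt = 0: 0.00747y* = 0.129, so y* = 17.3.
From dx/dt = 0: 0.593(1 - x*/1070) = 0.0154·17.3, giving x* = 1070·(1 - 0.448) = 590.
From dy/dt = 0: 0.00339·590 - 0.376 = 0.018z*, so z* = 1.62/0.018 = 90.3.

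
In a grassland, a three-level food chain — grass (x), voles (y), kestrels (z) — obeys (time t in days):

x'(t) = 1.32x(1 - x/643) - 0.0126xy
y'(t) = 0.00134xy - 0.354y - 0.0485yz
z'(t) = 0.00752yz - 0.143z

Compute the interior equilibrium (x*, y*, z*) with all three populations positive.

From dz/dt = 0: 0.00752y* = 0.143, so y* = 19.
From dx/dt = 0: 1.32(1 - x*/643) = 0.0126·19, giving x* = 643·(1 - 0.182) = 526.
From dy/dt = 0: 0.00134·526 - 0.354 = 0.0485z*, so z* = 0.351/0.0485 = 7.24.

x* ≈ 526, y* ≈ 19, z* ≈ 7.24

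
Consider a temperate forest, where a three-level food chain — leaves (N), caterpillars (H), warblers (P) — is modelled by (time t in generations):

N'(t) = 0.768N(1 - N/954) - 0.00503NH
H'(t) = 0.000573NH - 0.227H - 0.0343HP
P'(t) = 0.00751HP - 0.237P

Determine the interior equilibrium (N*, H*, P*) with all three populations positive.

N* ≈ 757, H* ≈ 31.6, P* ≈ 6.03

From dP/dt = 0: 0.00751H* = 0.237, so H* = 31.6.
From dN/dt = 0: 0.768(1 - N*/954) = 0.00503·31.6, giving N* = 954·(1 - 0.207) = 757.
From dH/dt = 0: 0.000573·757 - 0.227 = 0.0343P*, so P* = 0.207/0.0343 = 6.03.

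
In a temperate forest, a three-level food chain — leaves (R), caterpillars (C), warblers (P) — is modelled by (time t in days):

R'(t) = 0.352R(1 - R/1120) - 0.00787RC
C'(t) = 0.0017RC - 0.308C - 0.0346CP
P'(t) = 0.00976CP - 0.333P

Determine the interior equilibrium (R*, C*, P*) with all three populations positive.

R* ≈ 266, C* ≈ 34.1, P* ≈ 4.15

From dP/dt = 0: 0.00976C* = 0.333, so C* = 34.1.
From dR/dt = 0: 0.352(1 - R*/1120) = 0.00787·34.1, giving R* = 1120·(1 - 0.763) = 266.
From dC/dt = 0: 0.0017·266 - 0.308 = 0.0346P*, so P* = 0.144/0.0346 = 4.15.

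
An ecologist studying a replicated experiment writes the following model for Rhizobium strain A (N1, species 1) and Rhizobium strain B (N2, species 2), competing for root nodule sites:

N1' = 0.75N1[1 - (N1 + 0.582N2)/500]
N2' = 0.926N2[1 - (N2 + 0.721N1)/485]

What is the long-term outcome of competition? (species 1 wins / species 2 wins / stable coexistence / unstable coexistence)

Compare the nullcline intercepts: K1/α12 = 500/0.582 = 859 > K2 = 485; K2/α21 = 485/0.721 = 673 > K1 = 500.
Since both inequalities hold, each species can invade when rare, so the interior equilibrium is stable.

stable coexistence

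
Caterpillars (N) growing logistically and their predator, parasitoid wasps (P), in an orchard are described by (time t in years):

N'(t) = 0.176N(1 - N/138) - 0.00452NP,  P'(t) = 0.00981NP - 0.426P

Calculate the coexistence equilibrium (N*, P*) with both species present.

From dP/dt = 0 with P > 0: 0.00981N* = 0.426, so N* = 43.4.
Substitute into dN/dt = 0: 0.176(1 - 43.4/138) = 0.00452P*.
The bracket is 0.685, giving P* = 0.121/0.00452 = 26.7.

N* ≈ 43.4, P* ≈ 26.7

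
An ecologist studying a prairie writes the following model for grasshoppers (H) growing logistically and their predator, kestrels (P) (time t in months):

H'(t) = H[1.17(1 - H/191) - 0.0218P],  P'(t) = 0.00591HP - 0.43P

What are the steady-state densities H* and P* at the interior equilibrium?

From dP/dt = 0 with P > 0: 0.00591H* = 0.43, so H* = 72.8.
Substitute into dH/dt = 0: 1.17(1 - 72.8/191) = 0.0218P*.
The bracket is 0.619, giving P* = 0.724/0.0218 = 33.2.

H* ≈ 72.8, P* ≈ 33.2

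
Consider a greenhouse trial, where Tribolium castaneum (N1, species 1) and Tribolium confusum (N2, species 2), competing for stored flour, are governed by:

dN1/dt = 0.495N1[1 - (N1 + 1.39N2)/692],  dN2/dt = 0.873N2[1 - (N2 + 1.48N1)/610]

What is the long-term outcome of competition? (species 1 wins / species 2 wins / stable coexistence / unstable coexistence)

Compare the nullcline intercepts: K1/α12 = 692/1.39 = 498 < K2 = 610; K2/α21 = 610/1.48 = 412 < K1 = 692.
Since both are reversed, neither can invade when rare; the interior point is a saddle.

unstable coexistence (outcome depends on initial conditions)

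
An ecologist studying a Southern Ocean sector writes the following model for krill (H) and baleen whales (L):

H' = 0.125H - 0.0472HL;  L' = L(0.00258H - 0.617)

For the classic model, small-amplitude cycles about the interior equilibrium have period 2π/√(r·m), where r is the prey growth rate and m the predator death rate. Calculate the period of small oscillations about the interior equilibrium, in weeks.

Here r = 0.125 and m = 0.617, so r·m = 0.0771.
ω = √0.0771 = 0.278 per week, hence T = 2π/ω ≈ 22.6 weeks.

T ≈ 22.6 weeks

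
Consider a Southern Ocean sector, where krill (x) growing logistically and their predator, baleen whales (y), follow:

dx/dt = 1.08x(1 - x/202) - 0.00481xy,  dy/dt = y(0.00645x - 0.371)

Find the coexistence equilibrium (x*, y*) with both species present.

From dy/dt = 0 with y > 0: 0.00645x* = 0.371, so x* = 57.5.
Substitute into dx/dt = 0: 1.08(1 - 57.5/202) = 0.00481y*.
The bracket is 0.715, giving y* = 0.772/0.00481 = 161.

x* ≈ 57.5, y* ≈ 161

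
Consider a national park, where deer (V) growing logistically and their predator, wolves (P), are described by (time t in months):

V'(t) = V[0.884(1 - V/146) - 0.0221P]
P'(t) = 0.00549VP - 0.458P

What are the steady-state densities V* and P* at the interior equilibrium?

From dP/dt = 0 with P > 0: 0.00549V* = 0.458, so V* = 83.4.
Substitute into dV/dt = 0: 0.884(1 - 83.4/146) = 0.0221P*.
The bracket is 0.429, giving P* = 0.379/0.0221 = 17.1.

V* ≈ 83.4, P* ≈ 17.1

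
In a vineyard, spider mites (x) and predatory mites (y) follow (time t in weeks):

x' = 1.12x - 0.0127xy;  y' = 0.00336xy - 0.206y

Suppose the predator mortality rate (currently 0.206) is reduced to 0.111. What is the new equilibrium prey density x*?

At the interior fixed point, setting dy/dt = 0 with y > 0 fixes x* = (predator death rate)/(xy coefficient) — independent of the other coefficients.
With the change, x* = 0.111/0.00336 = 33; it falls from 61.3.

x* ≈ 33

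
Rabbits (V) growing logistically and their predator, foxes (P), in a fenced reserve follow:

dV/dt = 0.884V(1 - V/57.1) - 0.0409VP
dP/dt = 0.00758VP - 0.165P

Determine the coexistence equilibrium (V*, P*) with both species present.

From dP/dt = 0 with P > 0: 0.00758V* = 0.165, so V* = 21.8.
Substitute into dV/dt = 0: 0.884(1 - 21.8/57.1) = 0.0409P*.
The bracket is 0.619, giving P* = 0.547/0.0409 = 13.4.

V* ≈ 21.8, P* ≈ 13.4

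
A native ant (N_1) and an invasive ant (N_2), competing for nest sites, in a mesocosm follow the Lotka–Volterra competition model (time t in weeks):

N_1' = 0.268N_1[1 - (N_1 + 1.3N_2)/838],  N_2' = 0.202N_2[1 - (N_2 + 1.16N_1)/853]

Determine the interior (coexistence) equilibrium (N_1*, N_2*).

Setting both brackets to zero gives the nullclines N_1 + 1.3N_2 = 838 and 1.16N_1 + N_2 = 853.
Substituting N_2 = 853 - 1.16N_1 into the first: N_1(1 - 1.3·1.16) = 838 - 1.3·853.
So N_1* = -271/-0.508 = 533, and then N_2* = 853 - 1.16·533 = 234.

N_1* ≈ 533, N_2* ≈ 234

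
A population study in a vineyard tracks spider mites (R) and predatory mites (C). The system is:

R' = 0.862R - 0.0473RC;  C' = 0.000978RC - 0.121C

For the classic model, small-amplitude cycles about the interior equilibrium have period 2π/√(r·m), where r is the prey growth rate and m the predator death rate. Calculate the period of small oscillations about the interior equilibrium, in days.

T ≈ 19.5 days

Here r = 0.862 and m = 0.121, so r·m = 0.104.
ω = √0.104 = 0.323 per day, hence T = 2π/ω ≈ 19.5 days.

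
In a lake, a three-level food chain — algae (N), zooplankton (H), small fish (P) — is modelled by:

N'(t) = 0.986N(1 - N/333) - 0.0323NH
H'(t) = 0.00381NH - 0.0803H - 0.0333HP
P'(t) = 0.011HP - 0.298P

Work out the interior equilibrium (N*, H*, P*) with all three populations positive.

N* ≈ 37.5, H* ≈ 27.1, P* ≈ 1.88

From dP/dt = 0: 0.011H* = 0.298, so H* = 27.1.
From dN/dt = 0: 0.986(1 - N*/333) = 0.0323·27.1, giving N* = 333·(1 - 0.887) = 37.5.
From dH/dt = 0: 0.00381·37.5 - 0.0803 = 0.0333P*, so P* = 0.0625/0.0333 = 1.88.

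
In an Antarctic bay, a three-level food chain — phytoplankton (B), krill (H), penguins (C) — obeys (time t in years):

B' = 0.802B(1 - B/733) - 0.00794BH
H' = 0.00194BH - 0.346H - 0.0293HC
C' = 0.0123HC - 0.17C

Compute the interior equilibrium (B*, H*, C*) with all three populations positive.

From dC/dt = 0: 0.0123H* = 0.17, so H* = 13.8.
From dB/dt = 0: 0.802(1 - B*/733) = 0.00794·13.8, giving B* = 733·(1 - 0.137) = 633.
From dH/dt = 0: 0.00194·633 - 0.346 = 0.0293C*, so C* = 0.881/0.0293 = 30.1.

B* ≈ 633, H* ≈ 13.8, C* ≈ 30.1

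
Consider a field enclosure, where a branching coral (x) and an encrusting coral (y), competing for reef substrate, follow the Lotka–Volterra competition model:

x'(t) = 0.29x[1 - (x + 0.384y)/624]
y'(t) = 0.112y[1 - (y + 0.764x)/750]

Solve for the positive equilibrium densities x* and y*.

x* ≈ 476, y* ≈ 387

Setting both brackets to zero gives the nullclines x + 0.384y = 624 and 0.764x + y = 750.
Substituting y = 750 - 0.764x into the first: x(1 - 0.384·0.764) = 624 - 0.384·750.
So x* = 336/0.707 = 476, and then y* = 750 - 0.764·476 = 387.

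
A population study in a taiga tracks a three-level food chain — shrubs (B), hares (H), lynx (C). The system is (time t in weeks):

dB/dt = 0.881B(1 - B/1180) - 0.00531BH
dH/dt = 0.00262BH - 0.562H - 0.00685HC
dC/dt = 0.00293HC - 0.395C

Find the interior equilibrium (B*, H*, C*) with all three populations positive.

B* ≈ 221, H* ≈ 135, C* ≈ 2.56

From dC/dt = 0: 0.00293H* = 0.395, so H* = 135.
From dB/dt = 0: 0.881(1 - B*/1180) = 0.00531·135, giving B* = 1180·(1 - 0.813) = 221.
From dH/dt = 0: 0.00262·221 - 0.562 = 0.00685C*, so C* = 0.0175/0.00685 = 2.56.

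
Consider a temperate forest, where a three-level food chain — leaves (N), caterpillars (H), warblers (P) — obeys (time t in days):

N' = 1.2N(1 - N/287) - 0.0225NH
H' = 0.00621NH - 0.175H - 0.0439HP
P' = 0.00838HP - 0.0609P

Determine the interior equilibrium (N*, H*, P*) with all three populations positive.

N* ≈ 248, H* ≈ 7.27, P* ≈ 31.1

From dP/dt = 0: 0.00838H* = 0.0609, so H* = 7.27.
From dN/dt = 0: 1.2(1 - N*/287) = 0.0225·7.27, giving N* = 287·(1 - 0.136) = 248.
From dH/dt = 0: 0.00621·248 - 0.175 = 0.0439P*, so P* = 1.36/0.0439 = 31.1.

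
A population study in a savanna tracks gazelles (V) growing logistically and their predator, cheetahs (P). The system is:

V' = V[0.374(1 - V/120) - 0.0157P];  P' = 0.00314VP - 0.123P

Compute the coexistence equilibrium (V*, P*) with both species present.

V* ≈ 39.2, P* ≈ 16

From dP/dt = 0 with P > 0: 0.00314V* = 0.123, so V* = 39.2.
Substitute into dV/dt = 0: 0.374(1 - 39.2/120) = 0.0157P*.
The bracket is 0.674, giving P* = 0.252/0.0157 = 16.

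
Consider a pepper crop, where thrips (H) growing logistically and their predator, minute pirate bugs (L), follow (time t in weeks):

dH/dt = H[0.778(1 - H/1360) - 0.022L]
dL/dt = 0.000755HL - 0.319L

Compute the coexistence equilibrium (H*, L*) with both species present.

H* ≈ 423, L* ≈ 24.4

From dL/dt = 0 with L > 0: 0.000755H* = 0.319, so H* = 423.
Substitute into dH/dt = 0: 0.778(1 - 423/1360) = 0.022L*.
The bracket is 0.689, giving L* = 0.536/0.022 = 24.4.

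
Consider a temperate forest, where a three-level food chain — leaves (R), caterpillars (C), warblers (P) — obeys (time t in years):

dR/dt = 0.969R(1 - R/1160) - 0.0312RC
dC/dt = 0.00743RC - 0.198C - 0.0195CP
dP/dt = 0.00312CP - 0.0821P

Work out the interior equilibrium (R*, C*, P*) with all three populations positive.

From dP/dt = 0: 0.00312C* = 0.0821, so C* = 26.3.
From dR/dt = 0: 0.969(1 - R*/1160) = 0.0312·26.3, giving R* = 1160·(1 - 0.847) = 177.
From dC/dt = 0: 0.00743·177 - 0.198 = 0.0195P*, so P* = 1.12/0.0195 = 57.4.

R* ≈ 177, C* ≈ 26.3, P* ≈ 57.4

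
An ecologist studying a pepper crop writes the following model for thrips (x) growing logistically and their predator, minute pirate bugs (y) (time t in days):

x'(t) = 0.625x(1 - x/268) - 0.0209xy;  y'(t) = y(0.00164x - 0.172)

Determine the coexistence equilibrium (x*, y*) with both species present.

From dy/dt = 0 with y > 0: 0.00164x* = 0.172, so x* = 105.
Substitute into dx/dt = 0: 0.625(1 - 105/268) = 0.0209y*.
The bracket is 0.609, giving y* = 0.38/0.0209 = 18.2.

x* ≈ 105, y* ≈ 18.2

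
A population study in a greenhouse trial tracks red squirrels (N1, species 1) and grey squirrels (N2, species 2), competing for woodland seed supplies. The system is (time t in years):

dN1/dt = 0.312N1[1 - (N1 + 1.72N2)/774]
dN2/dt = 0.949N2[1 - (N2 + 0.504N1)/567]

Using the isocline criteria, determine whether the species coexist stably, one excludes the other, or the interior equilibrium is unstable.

species 2 excludes species 1

Compare the nullcline intercepts: K1/α12 = 774/1.72 = 450 < K2 = 567; K2/α21 = 567/0.504 = 1120 > K1 = 774.
Since the inequalities point opposite ways, species 2 can invade but species 1 cannot.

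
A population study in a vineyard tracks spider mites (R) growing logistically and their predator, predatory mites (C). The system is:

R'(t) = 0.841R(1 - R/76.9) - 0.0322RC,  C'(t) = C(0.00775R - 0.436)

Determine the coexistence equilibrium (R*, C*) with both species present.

From dC/dt = 0 with C > 0: 0.00775R* = 0.436, so R* = 56.3.
Substitute into dR/dt = 0: 0.841(1 - 56.3/76.9) = 0.0322C*.
The bracket is 0.268, giving C* = 0.226/0.0322 = 7.01.

R* ≈ 56.3, C* ≈ 7.01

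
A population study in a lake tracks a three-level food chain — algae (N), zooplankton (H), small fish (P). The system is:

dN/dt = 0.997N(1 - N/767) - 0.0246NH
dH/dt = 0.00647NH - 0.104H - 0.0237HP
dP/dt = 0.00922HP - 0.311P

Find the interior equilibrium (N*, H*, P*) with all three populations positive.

From dP/dt = 0: 0.00922H* = 0.311, so H* = 33.7.
From dN/dt = 0: 0.997(1 - N*/767) = 0.0246·33.7, giving N* = 767·(1 - 0.832) = 129.
From dH/dt = 0: 0.00647·129 - 0.104 = 0.0237P*, so P* = 0.728/0.0237 = 30.7.

N* ≈ 129, H* ≈ 33.7, P* ≈ 30.7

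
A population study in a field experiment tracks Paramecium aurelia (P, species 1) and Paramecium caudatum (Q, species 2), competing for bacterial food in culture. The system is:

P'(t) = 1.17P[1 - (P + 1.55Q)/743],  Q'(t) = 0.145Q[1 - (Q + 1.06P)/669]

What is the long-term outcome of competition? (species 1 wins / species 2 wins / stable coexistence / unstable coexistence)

Compare the nullcline intercepts: K1/α12 = 743/1.55 = 479 < K2 = 669; K2/α21 = 669/1.06 = 631 < K1 = 743.
Since both are reversed, neither can invade when rare; the interior point is a saddle.

unstable coexistence (outcome depends on initial conditions)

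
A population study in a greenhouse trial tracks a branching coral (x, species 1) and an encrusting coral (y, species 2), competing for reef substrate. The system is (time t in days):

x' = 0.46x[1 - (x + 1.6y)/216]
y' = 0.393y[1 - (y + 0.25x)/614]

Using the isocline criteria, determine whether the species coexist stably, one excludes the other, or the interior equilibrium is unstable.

species 2 excludes species 1

Compare the nullcline intercepts: K1/α12 = 216/1.6 = 135 < K2 = 614; K2/α21 = 614/0.25 = 2460 > K1 = 216.
Since the inequalities point opposite ways, species 2 can invade but species 1 cannot.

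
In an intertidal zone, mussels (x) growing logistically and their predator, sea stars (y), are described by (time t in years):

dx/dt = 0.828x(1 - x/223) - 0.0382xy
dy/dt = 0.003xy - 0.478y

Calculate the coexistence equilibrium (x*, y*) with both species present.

From dy/dt = 0 with y > 0: 0.003x* = 0.478, so x* = 159.
Substitute into dx/dt = 0: 0.828(1 - 159/223) = 0.0382y*.
The bracket is 0.286, giving y* = 0.236/0.0382 = 6.19.

x* ≈ 159, y* ≈ 6.19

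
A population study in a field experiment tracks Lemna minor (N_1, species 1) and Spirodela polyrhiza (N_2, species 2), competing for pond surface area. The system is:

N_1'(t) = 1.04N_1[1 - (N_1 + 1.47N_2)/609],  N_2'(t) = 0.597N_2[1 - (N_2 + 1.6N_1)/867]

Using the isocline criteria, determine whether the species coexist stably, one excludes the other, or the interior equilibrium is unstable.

unstable coexistence (outcome depends on initial conditions)

Compare the nullcline intercepts: K1/α12 = 609/1.47 = 414 < K2 = 867; K2/α21 = 867/1.6 = 542 < K1 = 609.
Since both are reversed, neither can invade when rare; the interior point is a saddle.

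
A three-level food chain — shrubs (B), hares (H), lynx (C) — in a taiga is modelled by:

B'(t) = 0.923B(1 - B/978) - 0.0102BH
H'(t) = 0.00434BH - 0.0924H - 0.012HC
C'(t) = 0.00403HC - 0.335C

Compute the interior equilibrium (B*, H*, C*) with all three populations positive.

From dC/dt = 0: 0.00403H* = 0.335, so H* = 83.1.
From dB/dt = 0: 0.923(1 - B*/978) = 0.0102·83.1, giving B* = 978·(1 - 0.919) = 79.6.
From dH/dt = 0: 0.00434·79.6 - 0.0924 = 0.012C*, so C* = 0.253/0.012 = 21.1.

B* ≈ 79.6, H* ≈ 83.1, C* ≈ 21.1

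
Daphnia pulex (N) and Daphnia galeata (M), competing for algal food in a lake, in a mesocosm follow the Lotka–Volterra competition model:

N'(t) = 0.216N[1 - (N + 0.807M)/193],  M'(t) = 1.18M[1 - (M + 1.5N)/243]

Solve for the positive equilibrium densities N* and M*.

N* ≈ 14.7, M* ≈ 221

Setting both brackets to zero gives the nullclines N + 0.807M = 193 and 1.5N + M = 243.
Substituting M = 243 - 1.5N into the first: N(1 - 0.807·1.5) = 193 - 0.807·243.
So N* = -3.1/-0.211 = 14.7, and then M* = 243 - 1.5·14.7 = 221.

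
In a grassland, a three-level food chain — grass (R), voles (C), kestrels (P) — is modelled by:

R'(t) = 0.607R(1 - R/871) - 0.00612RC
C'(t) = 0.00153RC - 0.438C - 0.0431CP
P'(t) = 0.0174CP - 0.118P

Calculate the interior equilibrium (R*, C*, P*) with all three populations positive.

R* ≈ 811, C* ≈ 6.78, P* ≈ 18.6

From dP/dt = 0: 0.0174C* = 0.118, so C* = 6.78.
From dR/dt = 0: 0.607(1 - R*/871) = 0.00612·6.78, giving R* = 871·(1 - 0.0684) = 811.
From dC/dt = 0: 0.00153·811 - 0.438 = 0.0431P*, so P* = 0.804/0.0431 = 18.6.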